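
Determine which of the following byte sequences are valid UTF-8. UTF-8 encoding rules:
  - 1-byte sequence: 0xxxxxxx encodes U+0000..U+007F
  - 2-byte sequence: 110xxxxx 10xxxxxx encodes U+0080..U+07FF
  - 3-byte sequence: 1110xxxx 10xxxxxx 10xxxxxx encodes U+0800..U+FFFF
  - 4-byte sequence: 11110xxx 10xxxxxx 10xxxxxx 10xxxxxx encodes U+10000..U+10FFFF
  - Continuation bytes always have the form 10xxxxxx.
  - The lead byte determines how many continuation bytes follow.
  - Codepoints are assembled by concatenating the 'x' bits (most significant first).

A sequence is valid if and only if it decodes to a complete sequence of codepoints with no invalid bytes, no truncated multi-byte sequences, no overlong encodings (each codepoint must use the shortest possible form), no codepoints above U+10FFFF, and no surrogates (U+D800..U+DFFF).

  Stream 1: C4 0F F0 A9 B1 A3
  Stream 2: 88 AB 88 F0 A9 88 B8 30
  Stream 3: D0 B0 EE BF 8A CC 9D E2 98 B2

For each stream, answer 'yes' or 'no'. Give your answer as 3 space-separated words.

Stream 1: error at byte offset 1. INVALID
Stream 2: error at byte offset 0. INVALID
Stream 3: decodes cleanly. VALID

Answer: no no yes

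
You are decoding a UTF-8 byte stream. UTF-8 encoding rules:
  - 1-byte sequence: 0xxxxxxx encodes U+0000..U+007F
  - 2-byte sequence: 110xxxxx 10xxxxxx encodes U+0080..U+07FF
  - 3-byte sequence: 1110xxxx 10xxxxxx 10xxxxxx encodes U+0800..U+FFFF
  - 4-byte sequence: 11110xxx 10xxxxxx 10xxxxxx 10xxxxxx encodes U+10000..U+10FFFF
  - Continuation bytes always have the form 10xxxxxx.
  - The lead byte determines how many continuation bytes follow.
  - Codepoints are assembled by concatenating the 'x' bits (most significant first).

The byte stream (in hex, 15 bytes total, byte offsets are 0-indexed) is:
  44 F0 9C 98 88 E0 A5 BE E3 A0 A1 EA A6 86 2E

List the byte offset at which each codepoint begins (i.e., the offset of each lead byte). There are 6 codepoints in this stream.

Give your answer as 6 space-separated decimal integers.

Byte[0]=44: 1-byte ASCII. cp=U+0044
Byte[1]=F0: 4-byte lead, need 3 cont bytes. acc=0x0
Byte[2]=9C: continuation. acc=(acc<<6)|0x1C=0x1C
Byte[3]=98: continuation. acc=(acc<<6)|0x18=0x718
Byte[4]=88: continuation. acc=(acc<<6)|0x08=0x1C608
Completed: cp=U+1C608 (starts at byte 1)
Byte[5]=E0: 3-byte lead, need 2 cont bytes. acc=0x0
Byte[6]=A5: continuation. acc=(acc<<6)|0x25=0x25
Byte[7]=BE: continuation. acc=(acc<<6)|0x3E=0x97E
Completed: cp=U+097E (starts at byte 5)
Byte[8]=E3: 3-byte lead, need 2 cont bytes. acc=0x3
Byte[9]=A0: continuation. acc=(acc<<6)|0x20=0xE0
Byte[10]=A1: continuation. acc=(acc<<6)|0x21=0x3821
Completed: cp=U+3821 (starts at byte 8)
Byte[11]=EA: 3-byte lead, need 2 cont bytes. acc=0xA
Byte[12]=A6: continuation. acc=(acc<<6)|0x26=0x2A6
Byte[13]=86: continuation. acc=(acc<<6)|0x06=0xA986
Completed: cp=U+A986 (starts at byte 11)
Byte[14]=2E: 1-byte ASCII. cp=U+002E

Answer: 0 1 5 8 11 14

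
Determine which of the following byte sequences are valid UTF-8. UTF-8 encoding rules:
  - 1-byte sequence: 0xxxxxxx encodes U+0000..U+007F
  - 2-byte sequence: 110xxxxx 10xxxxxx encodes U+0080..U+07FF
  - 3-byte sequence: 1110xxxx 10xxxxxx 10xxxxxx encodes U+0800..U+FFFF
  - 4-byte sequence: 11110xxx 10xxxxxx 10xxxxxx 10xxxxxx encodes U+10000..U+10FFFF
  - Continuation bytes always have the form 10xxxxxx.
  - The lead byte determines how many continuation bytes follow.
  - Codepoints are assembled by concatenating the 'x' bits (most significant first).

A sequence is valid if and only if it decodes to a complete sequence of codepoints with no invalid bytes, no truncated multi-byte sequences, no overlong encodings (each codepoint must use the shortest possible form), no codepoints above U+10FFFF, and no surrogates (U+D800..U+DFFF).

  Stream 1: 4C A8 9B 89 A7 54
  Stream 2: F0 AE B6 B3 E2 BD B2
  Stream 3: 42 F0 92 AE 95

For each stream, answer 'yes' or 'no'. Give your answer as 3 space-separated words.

Answer: no yes yes

Derivation:
Stream 1: error at byte offset 1. INVALID
Stream 2: decodes cleanly. VALID
Stream 3: decodes cleanly. VALID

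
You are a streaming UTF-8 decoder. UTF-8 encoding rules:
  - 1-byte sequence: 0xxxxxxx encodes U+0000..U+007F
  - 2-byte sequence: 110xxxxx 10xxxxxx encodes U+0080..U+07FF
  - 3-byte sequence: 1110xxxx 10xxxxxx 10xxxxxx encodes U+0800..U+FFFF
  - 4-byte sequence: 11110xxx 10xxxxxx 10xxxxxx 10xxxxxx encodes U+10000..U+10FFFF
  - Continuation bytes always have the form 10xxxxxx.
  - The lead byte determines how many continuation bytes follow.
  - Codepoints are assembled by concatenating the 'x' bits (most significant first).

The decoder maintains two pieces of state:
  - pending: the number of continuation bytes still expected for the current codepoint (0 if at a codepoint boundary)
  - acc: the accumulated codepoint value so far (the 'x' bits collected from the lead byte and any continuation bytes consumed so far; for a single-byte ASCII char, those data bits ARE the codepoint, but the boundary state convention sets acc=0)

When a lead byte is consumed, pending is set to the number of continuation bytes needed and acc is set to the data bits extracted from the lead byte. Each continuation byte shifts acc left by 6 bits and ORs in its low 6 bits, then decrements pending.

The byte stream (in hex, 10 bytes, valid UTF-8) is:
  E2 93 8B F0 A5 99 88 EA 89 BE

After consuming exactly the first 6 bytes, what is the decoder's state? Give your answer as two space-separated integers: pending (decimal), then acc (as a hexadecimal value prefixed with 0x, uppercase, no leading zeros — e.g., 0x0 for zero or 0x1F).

Answer: 1 0x959

Derivation:
Byte[0]=E2: 3-byte lead. pending=2, acc=0x2
Byte[1]=93: continuation. acc=(acc<<6)|0x13=0x93, pending=1
Byte[2]=8B: continuation. acc=(acc<<6)|0x0B=0x24CB, pending=0
Byte[3]=F0: 4-byte lead. pending=3, acc=0x0
Byte[4]=A5: continuation. acc=(acc<<6)|0x25=0x25, pending=2
Byte[5]=99: continuation. acc=(acc<<6)|0x19=0x959, pending=1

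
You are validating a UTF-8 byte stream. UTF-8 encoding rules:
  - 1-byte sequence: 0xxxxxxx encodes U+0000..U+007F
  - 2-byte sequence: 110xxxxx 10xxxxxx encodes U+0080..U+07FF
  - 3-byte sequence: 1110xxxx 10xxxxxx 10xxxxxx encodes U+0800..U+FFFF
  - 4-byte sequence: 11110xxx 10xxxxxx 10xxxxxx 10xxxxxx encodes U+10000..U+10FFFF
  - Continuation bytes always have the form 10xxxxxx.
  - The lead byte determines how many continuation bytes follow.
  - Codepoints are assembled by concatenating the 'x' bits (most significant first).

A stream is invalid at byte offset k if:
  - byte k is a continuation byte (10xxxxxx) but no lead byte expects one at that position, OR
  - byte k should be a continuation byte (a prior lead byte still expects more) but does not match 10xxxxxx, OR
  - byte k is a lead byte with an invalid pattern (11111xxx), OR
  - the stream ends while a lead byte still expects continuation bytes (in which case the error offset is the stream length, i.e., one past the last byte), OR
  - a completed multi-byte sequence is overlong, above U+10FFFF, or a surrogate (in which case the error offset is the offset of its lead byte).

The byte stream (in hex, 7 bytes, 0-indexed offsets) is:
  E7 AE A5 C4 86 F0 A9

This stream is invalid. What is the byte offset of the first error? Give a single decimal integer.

Answer: 7

Derivation:
Byte[0]=E7: 3-byte lead, need 2 cont bytes. acc=0x7
Byte[1]=AE: continuation. acc=(acc<<6)|0x2E=0x1EE
Byte[2]=A5: continuation. acc=(acc<<6)|0x25=0x7BA5
Completed: cp=U+7BA5 (starts at byte 0)
Byte[3]=C4: 2-byte lead, need 1 cont bytes. acc=0x4
Byte[4]=86: continuation. acc=(acc<<6)|0x06=0x106
Completed: cp=U+0106 (starts at byte 3)
Byte[5]=F0: 4-byte lead, need 3 cont bytes. acc=0x0
Byte[6]=A9: continuation. acc=(acc<<6)|0x29=0x29
Byte[7]: stream ended, expected continuation. INVALID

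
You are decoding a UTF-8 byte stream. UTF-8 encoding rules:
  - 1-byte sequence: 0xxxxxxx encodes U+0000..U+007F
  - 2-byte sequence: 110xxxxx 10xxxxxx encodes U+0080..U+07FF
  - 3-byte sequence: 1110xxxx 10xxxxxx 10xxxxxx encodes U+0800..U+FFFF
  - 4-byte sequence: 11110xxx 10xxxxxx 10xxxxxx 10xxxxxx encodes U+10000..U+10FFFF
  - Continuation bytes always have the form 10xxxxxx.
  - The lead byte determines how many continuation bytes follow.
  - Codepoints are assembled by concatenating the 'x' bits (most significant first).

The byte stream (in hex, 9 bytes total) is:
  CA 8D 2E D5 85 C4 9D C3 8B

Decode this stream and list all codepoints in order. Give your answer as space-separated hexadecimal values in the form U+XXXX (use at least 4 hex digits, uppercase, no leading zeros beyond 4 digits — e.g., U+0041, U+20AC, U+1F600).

Byte[0]=CA: 2-byte lead, need 1 cont bytes. acc=0xA
Byte[1]=8D: continuation. acc=(acc<<6)|0x0D=0x28D
Completed: cp=U+028D (starts at byte 0)
Byte[2]=2E: 1-byte ASCII. cp=U+002E
Byte[3]=D5: 2-byte lead, need 1 cont bytes. acc=0x15
Byte[4]=85: continuation. acc=(acc<<6)|0x05=0x545
Completed: cp=U+0545 (starts at byte 3)
Byte[5]=C4: 2-byte lead, need 1 cont bytes. acc=0x4
Byte[6]=9D: continuation. acc=(acc<<6)|0x1D=0x11D
Completed: cp=U+011D (starts at byte 5)
Byte[7]=C3: 2-byte lead, need 1 cont bytes. acc=0x3
Byte[8]=8B: continuation. acc=(acc<<6)|0x0B=0xCB
Completed: cp=U+00CB (starts at byte 7)

Answer: U+028D U+002E U+0545 U+011D U+00CB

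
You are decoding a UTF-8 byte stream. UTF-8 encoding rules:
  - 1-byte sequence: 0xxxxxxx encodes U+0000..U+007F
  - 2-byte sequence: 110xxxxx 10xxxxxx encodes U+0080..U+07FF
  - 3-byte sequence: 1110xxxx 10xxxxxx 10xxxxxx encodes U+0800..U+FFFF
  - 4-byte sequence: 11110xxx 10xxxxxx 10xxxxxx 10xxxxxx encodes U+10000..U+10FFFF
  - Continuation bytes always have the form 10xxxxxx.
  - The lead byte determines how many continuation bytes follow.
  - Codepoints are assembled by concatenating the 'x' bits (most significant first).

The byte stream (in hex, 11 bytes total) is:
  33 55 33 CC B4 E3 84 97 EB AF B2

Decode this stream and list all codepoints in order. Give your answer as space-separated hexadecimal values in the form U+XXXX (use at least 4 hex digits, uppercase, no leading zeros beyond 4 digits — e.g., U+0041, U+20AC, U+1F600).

Byte[0]=33: 1-byte ASCII. cp=U+0033
Byte[1]=55: 1-byte ASCII. cp=U+0055
Byte[2]=33: 1-byte ASCII. cp=U+0033
Byte[3]=CC: 2-byte lead, need 1 cont bytes. acc=0xC
Byte[4]=B4: continuation. acc=(acc<<6)|0x34=0x334
Completed: cp=U+0334 (starts at byte 3)
Byte[5]=E3: 3-byte lead, need 2 cont bytes. acc=0x3
Byte[6]=84: continuation. acc=(acc<<6)|0x04=0xC4
Byte[7]=97: continuation. acc=(acc<<6)|0x17=0x3117
Completed: cp=U+3117 (starts at byte 5)
Byte[8]=EB: 3-byte lead, need 2 cont bytes. acc=0xB
Byte[9]=AF: continuation. acc=(acc<<6)|0x2F=0x2EF
Byte[10]=B2: continuation. acc=(acc<<6)|0x32=0xBBF2
Completed: cp=U+BBF2 (starts at byte 8)

Answer: U+0033 U+0055 U+0033 U+0334 U+3117 U+BBF2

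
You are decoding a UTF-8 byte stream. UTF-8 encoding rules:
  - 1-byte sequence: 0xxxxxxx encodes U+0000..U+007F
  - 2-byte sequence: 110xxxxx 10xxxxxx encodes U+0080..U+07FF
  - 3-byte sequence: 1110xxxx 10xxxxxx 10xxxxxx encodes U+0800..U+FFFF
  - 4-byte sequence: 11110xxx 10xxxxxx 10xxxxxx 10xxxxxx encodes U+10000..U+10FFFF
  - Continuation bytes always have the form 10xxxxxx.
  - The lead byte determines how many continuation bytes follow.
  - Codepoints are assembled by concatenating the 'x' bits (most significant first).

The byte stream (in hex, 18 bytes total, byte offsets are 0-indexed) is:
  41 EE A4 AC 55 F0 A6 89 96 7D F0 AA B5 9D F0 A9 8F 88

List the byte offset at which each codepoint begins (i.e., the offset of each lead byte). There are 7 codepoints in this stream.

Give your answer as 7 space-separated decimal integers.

Answer: 0 1 4 5 9 10 14

Derivation:
Byte[0]=41: 1-byte ASCII. cp=U+0041
Byte[1]=EE: 3-byte lead, need 2 cont bytes. acc=0xE
Byte[2]=A4: continuation. acc=(acc<<6)|0x24=0x3A4
Byte[3]=AC: continuation. acc=(acc<<6)|0x2C=0xE92C
Completed: cp=U+E92C (starts at byte 1)
Byte[4]=55: 1-byte ASCII. cp=U+0055
Byte[5]=F0: 4-byte lead, need 3 cont bytes. acc=0x0
Byte[6]=A6: continuation. acc=(acc<<6)|0x26=0x26
Byte[7]=89: continuation. acc=(acc<<6)|0x09=0x989
Byte[8]=96: continuation. acc=(acc<<6)|0x16=0x26256
Completed: cp=U+26256 (starts at byte 5)
Byte[9]=7D: 1-byte ASCII. cp=U+007D
Byte[10]=F0: 4-byte lead, need 3 cont bytes. acc=0x0
Byte[11]=AA: continuation. acc=(acc<<6)|0x2A=0x2A
Byte[12]=B5: continuation. acc=(acc<<6)|0x35=0xAB5
Byte[13]=9D: continuation. acc=(acc<<6)|0x1D=0x2AD5D
Completed: cp=U+2AD5D (starts at byte 10)
Byte[14]=F0: 4-byte lead, need 3 cont bytes. acc=0x0
Byte[15]=A9: continuation. acc=(acc<<6)|0x29=0x29
Byte[16]=8F: continuation. acc=(acc<<6)|0x0F=0xA4F
Byte[17]=88: continuation. acc=(acc<<6)|0x08=0x293C8
Completed: cp=U+293C8 (starts at byte 14)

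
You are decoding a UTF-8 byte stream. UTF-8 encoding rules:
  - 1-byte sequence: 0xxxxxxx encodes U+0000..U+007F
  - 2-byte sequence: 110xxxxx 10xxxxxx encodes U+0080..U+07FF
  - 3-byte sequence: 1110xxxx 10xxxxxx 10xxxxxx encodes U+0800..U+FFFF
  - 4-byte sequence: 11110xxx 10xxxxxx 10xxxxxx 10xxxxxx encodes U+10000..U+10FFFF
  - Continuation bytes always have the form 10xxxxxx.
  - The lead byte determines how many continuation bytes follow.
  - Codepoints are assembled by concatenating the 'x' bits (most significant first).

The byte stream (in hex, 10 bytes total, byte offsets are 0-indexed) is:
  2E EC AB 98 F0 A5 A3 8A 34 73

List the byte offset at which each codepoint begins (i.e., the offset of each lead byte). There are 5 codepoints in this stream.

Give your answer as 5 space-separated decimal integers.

Byte[0]=2E: 1-byte ASCII. cp=U+002E
Byte[1]=EC: 3-byte lead, need 2 cont bytes. acc=0xC
Byte[2]=AB: continuation. acc=(acc<<6)|0x2B=0x32B
Byte[3]=98: continuation. acc=(acc<<6)|0x18=0xCAD8
Completed: cp=U+CAD8 (starts at byte 1)
Byte[4]=F0: 4-byte lead, need 3 cont bytes. acc=0x0
Byte[5]=A5: continuation. acc=(acc<<6)|0x25=0x25
Byte[6]=A3: continuation. acc=(acc<<6)|0x23=0x963
Byte[7]=8A: continuation. acc=(acc<<6)|0x0A=0x258CA
Completed: cp=U+258CA (starts at byte 4)
Byte[8]=34: 1-byte ASCII. cp=U+0034
Byte[9]=73: 1-byte ASCII. cp=U+0073

Answer: 0 1 4 8 9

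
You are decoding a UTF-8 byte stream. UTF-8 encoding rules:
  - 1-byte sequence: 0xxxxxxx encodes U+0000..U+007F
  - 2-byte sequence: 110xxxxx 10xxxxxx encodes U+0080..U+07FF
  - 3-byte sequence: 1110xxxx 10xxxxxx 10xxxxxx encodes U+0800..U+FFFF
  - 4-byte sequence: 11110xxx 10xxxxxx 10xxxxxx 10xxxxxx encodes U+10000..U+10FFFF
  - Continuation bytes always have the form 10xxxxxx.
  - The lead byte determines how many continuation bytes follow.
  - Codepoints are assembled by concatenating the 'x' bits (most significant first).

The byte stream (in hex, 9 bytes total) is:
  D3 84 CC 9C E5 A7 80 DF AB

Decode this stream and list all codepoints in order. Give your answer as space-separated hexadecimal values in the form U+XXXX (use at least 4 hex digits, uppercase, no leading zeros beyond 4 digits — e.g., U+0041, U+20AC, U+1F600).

Answer: U+04C4 U+031C U+59C0 U+07EB

Derivation:
Byte[0]=D3: 2-byte lead, need 1 cont bytes. acc=0x13
Byte[1]=84: continuation. acc=(acc<<6)|0x04=0x4C4
Completed: cp=U+04C4 (starts at byte 0)
Byte[2]=CC: 2-byte lead, need 1 cont bytes. acc=0xC
Byte[3]=9C: continuation. acc=(acc<<6)|0x1C=0x31C
Completed: cp=U+031C (starts at byte 2)
Byte[4]=E5: 3-byte lead, need 2 cont bytes. acc=0x5
Byte[5]=A7: continuation. acc=(acc<<6)|0x27=0x167
Byte[6]=80: continuation. acc=(acc<<6)|0x00=0x59C0
Completed: cp=U+59C0 (starts at byte 4)
Byte[7]=DF: 2-byte lead, need 1 cont bytes. acc=0x1F
Byte[8]=AB: continuation. acc=(acc<<6)|0x2B=0x7EB
Completed: cp=U+07EB (starts at byte 7)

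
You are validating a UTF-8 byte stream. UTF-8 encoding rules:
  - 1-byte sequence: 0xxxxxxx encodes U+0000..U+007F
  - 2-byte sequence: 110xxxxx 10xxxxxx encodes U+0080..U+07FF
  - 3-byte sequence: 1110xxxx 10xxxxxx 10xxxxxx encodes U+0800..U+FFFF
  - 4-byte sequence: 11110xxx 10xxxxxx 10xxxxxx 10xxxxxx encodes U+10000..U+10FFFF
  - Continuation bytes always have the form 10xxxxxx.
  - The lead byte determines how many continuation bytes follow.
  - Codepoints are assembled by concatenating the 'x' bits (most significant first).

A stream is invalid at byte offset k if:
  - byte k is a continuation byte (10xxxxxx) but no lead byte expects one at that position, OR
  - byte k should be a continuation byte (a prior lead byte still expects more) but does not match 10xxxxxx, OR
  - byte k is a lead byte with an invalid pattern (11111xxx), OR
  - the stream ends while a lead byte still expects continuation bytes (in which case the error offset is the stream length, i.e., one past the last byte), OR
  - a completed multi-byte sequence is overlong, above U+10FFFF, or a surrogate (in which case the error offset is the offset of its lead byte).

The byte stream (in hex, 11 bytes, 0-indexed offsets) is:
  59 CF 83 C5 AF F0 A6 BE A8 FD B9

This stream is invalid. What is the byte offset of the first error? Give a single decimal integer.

Answer: 9

Derivation:
Byte[0]=59: 1-byte ASCII. cp=U+0059
Byte[1]=CF: 2-byte lead, need 1 cont bytes. acc=0xF
Byte[2]=83: continuation. acc=(acc<<6)|0x03=0x3C3
Completed: cp=U+03C3 (starts at byte 1)
Byte[3]=C5: 2-byte lead, need 1 cont bytes. acc=0x5
Byte[4]=AF: continuation. acc=(acc<<6)|0x2F=0x16F
Completed: cp=U+016F (starts at byte 3)
Byte[5]=F0: 4-byte lead, need 3 cont bytes. acc=0x0
Byte[6]=A6: continuation. acc=(acc<<6)|0x26=0x26
Byte[7]=BE: continuation. acc=(acc<<6)|0x3E=0x9BE
Byte[8]=A8: continuation. acc=(acc<<6)|0x28=0x26FA8
Completed: cp=U+26FA8 (starts at byte 5)
Byte[9]=FD: INVALID lead byte (not 0xxx/110x/1110/11110)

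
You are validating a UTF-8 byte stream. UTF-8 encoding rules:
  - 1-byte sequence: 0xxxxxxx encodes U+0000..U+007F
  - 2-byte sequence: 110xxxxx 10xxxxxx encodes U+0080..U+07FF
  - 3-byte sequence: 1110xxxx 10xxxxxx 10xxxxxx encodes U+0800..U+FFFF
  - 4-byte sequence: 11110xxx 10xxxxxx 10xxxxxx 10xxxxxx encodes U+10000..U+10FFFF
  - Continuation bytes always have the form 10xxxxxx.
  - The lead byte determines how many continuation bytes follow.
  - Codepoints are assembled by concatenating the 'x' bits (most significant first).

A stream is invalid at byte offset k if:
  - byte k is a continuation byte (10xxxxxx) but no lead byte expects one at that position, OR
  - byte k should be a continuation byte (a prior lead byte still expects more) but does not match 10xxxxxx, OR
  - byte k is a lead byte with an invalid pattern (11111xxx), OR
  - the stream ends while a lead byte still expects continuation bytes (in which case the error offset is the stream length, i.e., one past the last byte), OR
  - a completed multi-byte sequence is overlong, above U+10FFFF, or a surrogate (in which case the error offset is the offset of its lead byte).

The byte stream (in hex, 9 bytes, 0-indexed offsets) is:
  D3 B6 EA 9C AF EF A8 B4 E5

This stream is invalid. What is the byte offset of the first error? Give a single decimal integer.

Answer: 9

Derivation:
Byte[0]=D3: 2-byte lead, need 1 cont bytes. acc=0x13
Byte[1]=B6: continuation. acc=(acc<<6)|0x36=0x4F6
Completed: cp=U+04F6 (starts at byte 0)
Byte[2]=EA: 3-byte lead, need 2 cont bytes. acc=0xA
Byte[3]=9C: continuation. acc=(acc<<6)|0x1C=0x29C
Byte[4]=AF: continuation. acc=(acc<<6)|0x2F=0xA72F
Completed: cp=U+A72F (starts at byte 2)
Byte[5]=EF: 3-byte lead, need 2 cont bytes. acc=0xF
Byte[6]=A8: continuation. acc=(acc<<6)|0x28=0x3E8
Byte[7]=B4: continuation. acc=(acc<<6)|0x34=0xFA34
Completed: cp=U+FA34 (starts at byte 5)
Byte[8]=E5: 3-byte lead, need 2 cont bytes. acc=0x5
Byte[9]: stream ended, expected continuation. INVALID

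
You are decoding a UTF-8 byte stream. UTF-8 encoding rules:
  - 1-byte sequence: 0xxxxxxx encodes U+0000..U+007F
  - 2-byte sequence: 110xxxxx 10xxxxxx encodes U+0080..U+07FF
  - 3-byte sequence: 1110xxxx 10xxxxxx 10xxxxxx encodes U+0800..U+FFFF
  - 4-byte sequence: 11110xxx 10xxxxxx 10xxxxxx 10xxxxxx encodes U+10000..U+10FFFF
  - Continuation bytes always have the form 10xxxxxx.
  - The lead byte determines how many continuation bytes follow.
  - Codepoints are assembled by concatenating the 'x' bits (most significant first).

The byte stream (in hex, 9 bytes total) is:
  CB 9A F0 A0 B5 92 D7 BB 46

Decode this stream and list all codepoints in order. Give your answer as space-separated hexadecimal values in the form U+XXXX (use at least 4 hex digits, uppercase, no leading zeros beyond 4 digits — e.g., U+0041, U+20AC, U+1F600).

Byte[0]=CB: 2-byte lead, need 1 cont bytes. acc=0xB
Byte[1]=9A: continuation. acc=(acc<<6)|0x1A=0x2DA
Completed: cp=U+02DA (starts at byte 0)
Byte[2]=F0: 4-byte lead, need 3 cont bytes. acc=0x0
Byte[3]=A0: continuation. acc=(acc<<6)|0x20=0x20
Byte[4]=B5: continuation. acc=(acc<<6)|0x35=0x835
Byte[5]=92: continuation. acc=(acc<<6)|0x12=0x20D52
Completed: cp=U+20D52 (starts at byte 2)
Byte[6]=D7: 2-byte lead, need 1 cont bytes. acc=0x17
Byte[7]=BB: continuation. acc=(acc<<6)|0x3B=0x5FB
Completed: cp=U+05FB (starts at byte 6)
Byte[8]=46: 1-byte ASCII. cp=U+0046

Answer: U+02DA U+20D52 U+05FB U+0046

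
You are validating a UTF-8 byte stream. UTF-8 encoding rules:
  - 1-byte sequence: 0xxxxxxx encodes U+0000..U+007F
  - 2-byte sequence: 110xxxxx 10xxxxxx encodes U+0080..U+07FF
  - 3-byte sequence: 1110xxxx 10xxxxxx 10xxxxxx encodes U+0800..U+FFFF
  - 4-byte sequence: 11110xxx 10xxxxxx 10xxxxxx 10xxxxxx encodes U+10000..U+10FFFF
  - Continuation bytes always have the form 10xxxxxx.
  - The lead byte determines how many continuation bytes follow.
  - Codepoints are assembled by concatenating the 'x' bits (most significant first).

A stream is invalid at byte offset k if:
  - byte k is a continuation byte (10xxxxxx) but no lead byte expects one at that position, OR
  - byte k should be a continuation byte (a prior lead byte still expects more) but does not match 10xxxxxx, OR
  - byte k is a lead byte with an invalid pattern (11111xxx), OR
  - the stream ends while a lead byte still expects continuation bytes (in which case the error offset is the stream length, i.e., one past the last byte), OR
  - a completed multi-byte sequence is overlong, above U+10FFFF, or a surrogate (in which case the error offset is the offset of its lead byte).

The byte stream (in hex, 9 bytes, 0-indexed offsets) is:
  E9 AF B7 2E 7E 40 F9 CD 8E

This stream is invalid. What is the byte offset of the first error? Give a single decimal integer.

Answer: 6

Derivation:
Byte[0]=E9: 3-byte lead, need 2 cont bytes. acc=0x9
Byte[1]=AF: continuation. acc=(acc<<6)|0x2F=0x26F
Byte[2]=B7: continuation. acc=(acc<<6)|0x37=0x9BF7
Completed: cp=U+9BF7 (starts at byte 0)
Byte[3]=2E: 1-byte ASCII. cp=U+002E
Byte[4]=7E: 1-byte ASCII. cp=U+007E
Byte[5]=40: 1-byte ASCII. cp=U+0040
Byte[6]=F9: INVALID lead byte (not 0xxx/110x/1110/11110)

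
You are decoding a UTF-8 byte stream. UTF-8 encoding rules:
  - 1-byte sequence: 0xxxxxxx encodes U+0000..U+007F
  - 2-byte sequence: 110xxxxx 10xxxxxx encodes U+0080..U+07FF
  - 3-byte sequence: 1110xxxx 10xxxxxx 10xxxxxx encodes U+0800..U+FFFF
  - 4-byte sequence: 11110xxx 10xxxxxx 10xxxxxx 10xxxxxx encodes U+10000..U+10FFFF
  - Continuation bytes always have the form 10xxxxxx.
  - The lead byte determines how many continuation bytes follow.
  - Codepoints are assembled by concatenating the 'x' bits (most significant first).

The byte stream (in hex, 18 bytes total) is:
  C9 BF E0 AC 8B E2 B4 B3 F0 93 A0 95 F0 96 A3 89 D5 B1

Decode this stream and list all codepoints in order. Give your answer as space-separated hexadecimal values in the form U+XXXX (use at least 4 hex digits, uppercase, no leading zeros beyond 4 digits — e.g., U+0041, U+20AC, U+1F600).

Answer: U+027F U+0B0B U+2D33 U+13815 U+168C9 U+0571

Derivation:
Byte[0]=C9: 2-byte lead, need 1 cont bytes. acc=0x9
Byte[1]=BF: continuation. acc=(acc<<6)|0x3F=0x27F
Completed: cp=U+027F (starts at byte 0)
Byte[2]=E0: 3-byte lead, need 2 cont bytes. acc=0x0
Byte[3]=AC: continuation. acc=(acc<<6)|0x2C=0x2C
Byte[4]=8B: continuation. acc=(acc<<6)|0x0B=0xB0B
Completed: cp=U+0B0B (starts at byte 2)
Byte[5]=E2: 3-byte lead, need 2 cont bytes. acc=0x2
Byte[6]=B4: continuation. acc=(acc<<6)|0x34=0xB4
Byte[7]=B3: continuation. acc=(acc<<6)|0x33=0x2D33
Completed: cp=U+2D33 (starts at byte 5)
Byte[8]=F0: 4-byte lead, need 3 cont bytes. acc=0x0
Byte[9]=93: continuation. acc=(acc<<6)|0x13=0x13
Byte[10]=A0: continuation. acc=(acc<<6)|0x20=0x4E0
Byte[11]=95: continuation. acc=(acc<<6)|0x15=0x13815
Completed: cp=U+13815 (starts at byte 8)
Byte[12]=F0: 4-byte lead, need 3 cont bytes. acc=0x0
Byte[13]=96: continuation. acc=(acc<<6)|0x16=0x16
Byte[14]=A3: continuation. acc=(acc<<6)|0x23=0x5A3
Byte[15]=89: continuation. acc=(acc<<6)|0x09=0x168C9
Completed: cp=U+168C9 (starts at byte 12)
Byte[16]=D5: 2-byte lead, need 1 cont bytes. acc=0x15
Byte[17]=B1: continuation. acc=(acc<<6)|0x31=0x571
Completed: cp=U+0571 (starts at byte 16)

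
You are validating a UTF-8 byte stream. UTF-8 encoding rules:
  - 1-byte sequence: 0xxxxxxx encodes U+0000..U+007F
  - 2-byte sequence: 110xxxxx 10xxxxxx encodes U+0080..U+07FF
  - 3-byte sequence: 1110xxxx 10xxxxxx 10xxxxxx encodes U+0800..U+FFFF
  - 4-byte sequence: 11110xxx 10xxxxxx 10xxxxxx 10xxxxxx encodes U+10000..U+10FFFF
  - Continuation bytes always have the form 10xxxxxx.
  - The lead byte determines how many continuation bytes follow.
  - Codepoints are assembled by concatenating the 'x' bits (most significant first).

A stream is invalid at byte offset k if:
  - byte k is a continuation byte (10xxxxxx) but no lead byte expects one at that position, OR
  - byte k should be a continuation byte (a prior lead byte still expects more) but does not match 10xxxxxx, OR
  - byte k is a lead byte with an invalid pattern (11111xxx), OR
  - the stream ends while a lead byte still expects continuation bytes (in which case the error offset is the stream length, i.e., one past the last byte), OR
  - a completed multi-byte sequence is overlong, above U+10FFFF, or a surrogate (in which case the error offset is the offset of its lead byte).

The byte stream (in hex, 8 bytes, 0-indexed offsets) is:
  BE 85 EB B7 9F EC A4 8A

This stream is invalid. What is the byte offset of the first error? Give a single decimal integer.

Answer: 0

Derivation:
Byte[0]=BE: INVALID lead byte (not 0xxx/110x/1110/11110)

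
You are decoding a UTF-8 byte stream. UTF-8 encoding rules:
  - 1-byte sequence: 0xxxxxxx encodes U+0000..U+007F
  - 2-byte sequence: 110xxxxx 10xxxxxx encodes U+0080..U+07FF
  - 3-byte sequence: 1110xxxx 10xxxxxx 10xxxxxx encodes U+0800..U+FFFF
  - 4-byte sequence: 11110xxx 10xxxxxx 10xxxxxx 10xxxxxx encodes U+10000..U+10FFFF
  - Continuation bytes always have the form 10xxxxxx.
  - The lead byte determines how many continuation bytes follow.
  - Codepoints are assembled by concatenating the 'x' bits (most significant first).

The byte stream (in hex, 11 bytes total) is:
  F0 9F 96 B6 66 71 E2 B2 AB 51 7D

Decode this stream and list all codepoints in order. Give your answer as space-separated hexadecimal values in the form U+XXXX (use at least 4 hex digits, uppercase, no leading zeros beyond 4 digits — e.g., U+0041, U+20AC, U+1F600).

Answer: U+1F5B6 U+0066 U+0071 U+2CAB U+0051 U+007D

Derivation:
Byte[0]=F0: 4-byte lead, need 3 cont bytes. acc=0x0
Byte[1]=9F: continuation. acc=(acc<<6)|0x1F=0x1F
Byte[2]=96: continuation. acc=(acc<<6)|0x16=0x7D6
Byte[3]=B6: continuation. acc=(acc<<6)|0x36=0x1F5B6
Completed: cp=U+1F5B6 (starts at byte 0)
Byte[4]=66: 1-byte ASCII. cp=U+0066
Byte[5]=71: 1-byte ASCII. cp=U+0071
Byte[6]=E2: 3-byte lead, need 2 cont bytes. acc=0x2
Byte[7]=B2: continuation. acc=(acc<<6)|0x32=0xB2
Byte[8]=AB: continuation. acc=(acc<<6)|0x2B=0x2CAB
Completed: cp=U+2CAB (starts at byte 6)
Byte[9]=51: 1-byte ASCII. cp=U+0051
Byte[10]=7D: 1-byte ASCII. cp=U+007D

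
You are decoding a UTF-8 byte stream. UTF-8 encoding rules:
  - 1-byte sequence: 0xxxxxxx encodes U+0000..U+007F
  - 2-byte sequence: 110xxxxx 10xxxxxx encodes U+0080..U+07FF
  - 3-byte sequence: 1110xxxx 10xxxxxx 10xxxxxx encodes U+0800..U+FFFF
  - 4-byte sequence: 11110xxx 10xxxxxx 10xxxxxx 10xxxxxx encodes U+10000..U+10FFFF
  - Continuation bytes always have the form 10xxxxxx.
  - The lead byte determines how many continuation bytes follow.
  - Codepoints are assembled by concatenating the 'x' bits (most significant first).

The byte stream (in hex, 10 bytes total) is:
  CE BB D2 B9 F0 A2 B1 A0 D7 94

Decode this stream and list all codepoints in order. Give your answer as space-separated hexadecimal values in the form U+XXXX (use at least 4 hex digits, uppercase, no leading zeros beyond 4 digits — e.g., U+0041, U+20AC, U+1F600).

Answer: U+03BB U+04B9 U+22C60 U+05D4

Derivation:
Byte[0]=CE: 2-byte lead, need 1 cont bytes. acc=0xE
Byte[1]=BB: continuation. acc=(acc<<6)|0x3B=0x3BB
Completed: cp=U+03BB (starts at byte 0)
Byte[2]=D2: 2-byte lead, need 1 cont bytes. acc=0x12
Byte[3]=B9: continuation. acc=(acc<<6)|0x39=0x4B9
Completed: cp=U+04B9 (starts at byte 2)
Byte[4]=F0: 4-byte lead, need 3 cont bytes. acc=0x0
Byte[5]=A2: continuation. acc=(acc<<6)|0x22=0x22
Byte[6]=B1: continuation. acc=(acc<<6)|0x31=0x8B1
Byte[7]=A0: continuation. acc=(acc<<6)|0x20=0x22C60
Completed: cp=U+22C60 (starts at byte 4)
Byte[8]=D7: 2-byte lead, need 1 cont bytes. acc=0x17
Byte[9]=94: continuation. acc=(acc<<6)|0x14=0x5D4
Completed: cp=U+05D4 (starts at byte 8)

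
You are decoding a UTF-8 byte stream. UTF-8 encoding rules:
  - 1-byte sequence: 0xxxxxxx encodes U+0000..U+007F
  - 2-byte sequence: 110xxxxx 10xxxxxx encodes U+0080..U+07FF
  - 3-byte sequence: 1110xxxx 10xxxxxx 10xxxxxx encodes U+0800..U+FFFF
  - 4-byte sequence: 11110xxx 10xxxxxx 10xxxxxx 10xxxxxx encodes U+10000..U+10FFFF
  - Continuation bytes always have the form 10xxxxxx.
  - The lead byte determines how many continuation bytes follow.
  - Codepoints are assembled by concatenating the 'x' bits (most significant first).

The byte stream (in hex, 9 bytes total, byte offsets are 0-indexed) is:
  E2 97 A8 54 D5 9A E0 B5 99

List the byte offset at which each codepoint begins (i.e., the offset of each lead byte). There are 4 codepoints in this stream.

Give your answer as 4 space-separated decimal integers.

Answer: 0 3 4 6

Derivation:
Byte[0]=E2: 3-byte lead, need 2 cont bytes. acc=0x2
Byte[1]=97: continuation. acc=(acc<<6)|0x17=0x97
Byte[2]=A8: continuation. acc=(acc<<6)|0x28=0x25E8
Completed: cp=U+25E8 (starts at byte 0)
Byte[3]=54: 1-byte ASCII. cp=U+0054
Byte[4]=D5: 2-byte lead, need 1 cont bytes. acc=0x15
Byte[5]=9A: continuation. acc=(acc<<6)|0x1A=0x55A
Completed: cp=U+055A (starts at byte 4)
Byte[6]=E0: 3-byte lead, need 2 cont bytes. acc=0x0
Byte[7]=B5: continuation. acc=(acc<<6)|0x35=0x35
Byte[8]=99: continuation. acc=(acc<<6)|0x19=0xD59
Completed: cp=U+0D59 (starts at byte 6)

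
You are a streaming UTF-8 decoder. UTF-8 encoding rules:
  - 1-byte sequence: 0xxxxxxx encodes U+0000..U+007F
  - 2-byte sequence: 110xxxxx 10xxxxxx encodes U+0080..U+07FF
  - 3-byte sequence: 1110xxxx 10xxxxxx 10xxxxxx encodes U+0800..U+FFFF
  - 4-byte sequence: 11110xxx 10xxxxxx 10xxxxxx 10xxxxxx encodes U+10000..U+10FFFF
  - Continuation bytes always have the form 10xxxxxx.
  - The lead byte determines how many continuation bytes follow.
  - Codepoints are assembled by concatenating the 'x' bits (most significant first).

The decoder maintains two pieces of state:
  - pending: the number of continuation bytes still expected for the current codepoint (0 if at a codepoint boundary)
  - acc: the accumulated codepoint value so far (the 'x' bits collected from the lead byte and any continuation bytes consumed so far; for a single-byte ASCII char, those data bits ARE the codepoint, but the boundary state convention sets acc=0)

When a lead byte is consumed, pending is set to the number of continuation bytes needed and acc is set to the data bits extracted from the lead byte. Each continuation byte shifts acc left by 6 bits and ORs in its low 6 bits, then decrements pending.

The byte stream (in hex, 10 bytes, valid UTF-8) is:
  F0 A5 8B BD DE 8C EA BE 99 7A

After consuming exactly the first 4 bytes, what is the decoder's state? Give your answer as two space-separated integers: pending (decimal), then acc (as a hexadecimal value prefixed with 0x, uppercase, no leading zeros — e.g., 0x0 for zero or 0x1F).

Answer: 0 0x252FD

Derivation:
Byte[0]=F0: 4-byte lead. pending=3, acc=0x0
Byte[1]=A5: continuation. acc=(acc<<6)|0x25=0x25, pending=2
Byte[2]=8B: continuation. acc=(acc<<6)|0x0B=0x94B, pending=1
Byte[3]=BD: continuation. acc=(acc<<6)|0x3D=0x252FD, pending=0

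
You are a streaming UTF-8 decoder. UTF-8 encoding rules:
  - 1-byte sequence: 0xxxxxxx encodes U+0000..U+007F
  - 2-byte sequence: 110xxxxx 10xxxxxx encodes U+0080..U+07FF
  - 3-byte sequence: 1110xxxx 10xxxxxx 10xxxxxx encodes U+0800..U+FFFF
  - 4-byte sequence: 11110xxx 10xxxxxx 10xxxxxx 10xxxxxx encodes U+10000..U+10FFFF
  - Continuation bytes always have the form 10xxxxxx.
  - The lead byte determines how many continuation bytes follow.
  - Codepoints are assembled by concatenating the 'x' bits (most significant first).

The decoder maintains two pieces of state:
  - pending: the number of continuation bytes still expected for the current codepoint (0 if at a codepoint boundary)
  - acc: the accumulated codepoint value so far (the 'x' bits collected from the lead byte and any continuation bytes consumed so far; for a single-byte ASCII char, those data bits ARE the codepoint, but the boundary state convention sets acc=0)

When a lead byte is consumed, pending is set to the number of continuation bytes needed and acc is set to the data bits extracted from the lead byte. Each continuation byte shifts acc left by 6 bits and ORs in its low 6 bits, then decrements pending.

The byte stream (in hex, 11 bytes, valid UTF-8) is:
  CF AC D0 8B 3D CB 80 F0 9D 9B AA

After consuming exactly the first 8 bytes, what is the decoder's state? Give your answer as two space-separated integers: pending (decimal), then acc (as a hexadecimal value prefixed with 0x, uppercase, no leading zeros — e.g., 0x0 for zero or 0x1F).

Byte[0]=CF: 2-byte lead. pending=1, acc=0xF
Byte[1]=AC: continuation. acc=(acc<<6)|0x2C=0x3EC, pending=0
Byte[2]=D0: 2-byte lead. pending=1, acc=0x10
Byte[3]=8B: continuation. acc=(acc<<6)|0x0B=0x40B, pending=0
Byte[4]=3D: 1-byte. pending=0, acc=0x0
Byte[5]=CB: 2-byte lead. pending=1, acc=0xB
Byte[6]=80: continuation. acc=(acc<<6)|0x00=0x2C0, pending=0
Byte[7]=F0: 4-byte lead. pending=3, acc=0x0

Answer: 3 0x0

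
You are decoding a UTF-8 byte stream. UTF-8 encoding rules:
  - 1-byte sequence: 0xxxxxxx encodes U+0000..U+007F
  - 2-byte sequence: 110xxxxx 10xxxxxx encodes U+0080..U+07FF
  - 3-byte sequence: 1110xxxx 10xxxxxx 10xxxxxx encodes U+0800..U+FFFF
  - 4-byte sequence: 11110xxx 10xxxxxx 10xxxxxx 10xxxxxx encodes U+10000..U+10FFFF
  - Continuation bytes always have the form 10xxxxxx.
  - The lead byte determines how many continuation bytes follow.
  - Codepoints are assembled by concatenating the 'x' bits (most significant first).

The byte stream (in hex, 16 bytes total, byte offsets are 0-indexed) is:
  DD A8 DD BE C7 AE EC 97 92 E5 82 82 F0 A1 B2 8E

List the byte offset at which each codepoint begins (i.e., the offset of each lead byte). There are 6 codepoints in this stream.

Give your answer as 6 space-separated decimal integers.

Answer: 0 2 4 6 9 12

Derivation:
Byte[0]=DD: 2-byte lead, need 1 cont bytes. acc=0x1D
Byte[1]=A8: continuation. acc=(acc<<6)|0x28=0x768
Completed: cp=U+0768 (starts at byte 0)
Byte[2]=DD: 2-byte lead, need 1 cont bytes. acc=0x1D
Byte[3]=BE: continuation. acc=(acc<<6)|0x3E=0x77E
Completed: cp=U+077E (starts at byte 2)
Byte[4]=C7: 2-byte lead, need 1 cont bytes. acc=0x7
Byte[5]=AE: continuation. acc=(acc<<6)|0x2E=0x1EE
Completed: cp=U+01EE (starts at byte 4)
Byte[6]=EC: 3-byte lead, need 2 cont bytes. acc=0xC
Byte[7]=97: continuation. acc=(acc<<6)|0x17=0x317
Byte[8]=92: continuation. acc=(acc<<6)|0x12=0xC5D2
Completed: cp=U+C5D2 (starts at byte 6)
Byte[9]=E5: 3-byte lead, need 2 cont bytes. acc=0x5
Byte[10]=82: continuation. acc=(acc<<6)|0x02=0x142
Byte[11]=82: continuation. acc=(acc<<6)|0x02=0x5082
Completed: cp=U+5082 (starts at byte 9)
Byte[12]=F0: 4-byte lead, need 3 cont bytes. acc=0x0
Byte[13]=A1: continuation. acc=(acc<<6)|0x21=0x21
Byte[14]=B2: continuation. acc=(acc<<6)|0x32=0x872
Byte[15]=8E: continuation. acc=(acc<<6)|0x0E=0x21C8E
Completed: cp=U+21C8E (starts at byte 12)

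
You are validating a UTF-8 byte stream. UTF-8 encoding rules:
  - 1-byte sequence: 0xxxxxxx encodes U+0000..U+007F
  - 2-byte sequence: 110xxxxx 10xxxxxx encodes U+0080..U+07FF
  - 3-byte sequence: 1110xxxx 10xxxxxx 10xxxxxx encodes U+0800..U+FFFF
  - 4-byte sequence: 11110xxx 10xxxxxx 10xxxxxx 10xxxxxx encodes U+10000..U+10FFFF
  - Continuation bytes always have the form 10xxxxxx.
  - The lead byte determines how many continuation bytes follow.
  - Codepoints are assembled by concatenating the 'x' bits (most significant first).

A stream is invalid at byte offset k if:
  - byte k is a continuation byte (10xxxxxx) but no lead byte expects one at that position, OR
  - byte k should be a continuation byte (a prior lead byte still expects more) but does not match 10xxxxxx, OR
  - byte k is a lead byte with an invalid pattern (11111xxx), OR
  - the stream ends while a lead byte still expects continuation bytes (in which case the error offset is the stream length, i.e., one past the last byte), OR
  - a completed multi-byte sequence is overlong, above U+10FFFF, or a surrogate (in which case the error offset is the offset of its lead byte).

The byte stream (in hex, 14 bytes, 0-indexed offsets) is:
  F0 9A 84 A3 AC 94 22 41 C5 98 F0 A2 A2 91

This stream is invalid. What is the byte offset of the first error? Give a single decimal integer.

Byte[0]=F0: 4-byte lead, need 3 cont bytes. acc=0x0
Byte[1]=9A: continuation. acc=(acc<<6)|0x1A=0x1A
Byte[2]=84: continuation. acc=(acc<<6)|0x04=0x684
Byte[3]=A3: continuation. acc=(acc<<6)|0x23=0x1A123
Completed: cp=U+1A123 (starts at byte 0)
Byte[4]=AC: INVALID lead byte (not 0xxx/110x/1110/11110)

Answer: 4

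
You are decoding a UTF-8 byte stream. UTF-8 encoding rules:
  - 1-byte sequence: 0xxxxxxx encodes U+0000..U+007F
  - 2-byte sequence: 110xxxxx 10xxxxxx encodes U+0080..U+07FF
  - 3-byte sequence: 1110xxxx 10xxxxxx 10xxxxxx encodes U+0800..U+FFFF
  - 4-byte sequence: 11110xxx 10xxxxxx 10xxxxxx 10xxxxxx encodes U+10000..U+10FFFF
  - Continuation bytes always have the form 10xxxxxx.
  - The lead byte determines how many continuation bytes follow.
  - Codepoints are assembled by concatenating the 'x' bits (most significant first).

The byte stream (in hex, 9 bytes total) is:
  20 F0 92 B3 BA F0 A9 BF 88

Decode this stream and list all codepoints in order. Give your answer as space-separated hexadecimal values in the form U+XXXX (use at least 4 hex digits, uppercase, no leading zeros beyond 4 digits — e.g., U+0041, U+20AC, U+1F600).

Answer: U+0020 U+12CFA U+29FC8

Derivation:
Byte[0]=20: 1-byte ASCII. cp=U+0020
Byte[1]=F0: 4-byte lead, need 3 cont bytes. acc=0x0
Byte[2]=92: continuation. acc=(acc<<6)|0x12=0x12
Byte[3]=B3: continuation. acc=(acc<<6)|0x33=0x4B3
Byte[4]=BA: continuation. acc=(acc<<6)|0x3A=0x12CFA
Completed: cp=U+12CFA (starts at byte 1)
Byte[5]=F0: 4-byte lead, need 3 cont bytes. acc=0x0
Byte[6]=A9: continuation. acc=(acc<<6)|0x29=0x29
Byte[7]=BF: continuation. acc=(acc<<6)|0x3F=0xA7F
Byte[8]=88: continuation. acc=(acc<<6)|0x08=0x29FC8
Completed: cp=U+29FC8 (starts at byte 5)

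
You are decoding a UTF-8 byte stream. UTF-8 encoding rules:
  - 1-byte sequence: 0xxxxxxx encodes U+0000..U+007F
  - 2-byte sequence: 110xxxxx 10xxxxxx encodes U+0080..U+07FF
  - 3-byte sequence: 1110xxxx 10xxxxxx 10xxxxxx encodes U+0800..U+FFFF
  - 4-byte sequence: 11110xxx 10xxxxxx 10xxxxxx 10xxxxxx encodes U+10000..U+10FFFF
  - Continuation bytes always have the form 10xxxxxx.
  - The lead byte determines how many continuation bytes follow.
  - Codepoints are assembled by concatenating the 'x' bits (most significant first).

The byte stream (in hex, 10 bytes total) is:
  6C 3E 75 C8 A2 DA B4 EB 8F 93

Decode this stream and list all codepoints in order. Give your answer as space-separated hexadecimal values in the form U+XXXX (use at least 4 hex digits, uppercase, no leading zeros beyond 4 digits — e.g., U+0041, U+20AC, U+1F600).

Byte[0]=6C: 1-byte ASCII. cp=U+006C
Byte[1]=3E: 1-byte ASCII. cp=U+003E
Byte[2]=75: 1-byte ASCII. cp=U+0075
Byte[3]=C8: 2-byte lead, need 1 cont bytes. acc=0x8
Byte[4]=A2: continuation. acc=(acc<<6)|0x22=0x222
Completed: cp=U+0222 (starts at byte 3)
Byte[5]=DA: 2-byte lead, need 1 cont bytes. acc=0x1A
Byte[6]=B4: continuation. acc=(acc<<6)|0x34=0x6B4
Completed: cp=U+06B4 (starts at byte 5)
Byte[7]=EB: 3-byte lead, need 2 cont bytes. acc=0xB
Byte[8]=8F: continuation. acc=(acc<<6)|0x0F=0x2CF
Byte[9]=93: continuation. acc=(acc<<6)|0x13=0xB3D3
Completed: cp=U+B3D3 (starts at byte 7)

Answer: U+006C U+003E U+0075 U+0222 U+06B4 U+B3D3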